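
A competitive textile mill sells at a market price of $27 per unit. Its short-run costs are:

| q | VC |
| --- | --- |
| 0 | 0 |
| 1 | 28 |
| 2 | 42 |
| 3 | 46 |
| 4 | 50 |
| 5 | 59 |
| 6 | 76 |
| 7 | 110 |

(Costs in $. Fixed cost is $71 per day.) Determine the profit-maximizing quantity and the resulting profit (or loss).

q = 6; profit = $15

Tabulate TR − TC: q=0: -71; q=1: -72; q=2: -59; q=3: -36; q=4: -13; q=5: 5; q=6: 15; q=7: 8.
Profit is maximized at q = 6. AVC there is 76/6 = $12.67 ≤ P, so producing beats shutting down (which would give -$71).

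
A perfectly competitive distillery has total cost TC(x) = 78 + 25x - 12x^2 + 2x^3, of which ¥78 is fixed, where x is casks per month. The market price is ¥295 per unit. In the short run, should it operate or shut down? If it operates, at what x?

Strip out fixed cost: VC = 25x - 12x^2 + 2x^3. Then AVC = 25 - 12x + 2x^2 and MC = 25 - 24x + 6x^2.
AVC is minimized where dAVC/dx = -12 + 4x = 0, at x = 3; min AVC = 25 - 12·3 + 2·3^2 = ¥7.
P = ¥295 exceeds min AVC = ¥7, so the firm stays open.
P = MC gives -270 - 24x + 6x^2 = 0, with roots -5 and 9. Take the larger (rising MC): x* = 9.
Check: AVC at x = 9 is ¥79 ≤ P, so revenue covers variable cost.
Profit = P·x − TC = 295·9 − 789 = ¥1866.

Produce at x = 9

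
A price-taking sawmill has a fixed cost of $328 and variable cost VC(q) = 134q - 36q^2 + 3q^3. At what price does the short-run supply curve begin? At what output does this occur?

The shutdown price is the minimum of AVC. VC = 134q - 36q^2 + 3q^3, so AVC = 134 - 36q + 3q^2.
At the minimum of AVC, MC = AVC. MC = 134 - 72q + 9q^2; setting MC = AVC gives 6q^2 - 36q = 0, so q = 6. min AVC = 26.
The firm shuts down for any P below $26.

$26 per unit, at q = 6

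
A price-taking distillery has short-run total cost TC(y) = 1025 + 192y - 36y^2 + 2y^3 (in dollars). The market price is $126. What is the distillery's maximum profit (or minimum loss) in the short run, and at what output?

AVC = 192 - 36y + 2y^2 has its minimum $30 at y = 9; price $126 clears that bar, so the firm operates.
MC = 192 - 72y + 6y^2. Setting P = MC and taking the root on the rising branch gives y* = 11.
TR = 126·11 = 1386. TC = 1025 + 418 = 1443. Profit = 1386 − 1443 = -$57.
That loss of $57 beats the $1025 the firm would lose by shutting down; producing recovers $968 of fixed cost.

Profit = -$57 at y = 11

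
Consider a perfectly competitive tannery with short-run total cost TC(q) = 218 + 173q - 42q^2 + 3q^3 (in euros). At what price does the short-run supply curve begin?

The shutdown price is the minimum of AVC. VC = 173q - 42q^2 + 3q^3, so AVC = 173 - 42q + 3q^2.
dAVC/dq = -42 + 6q = 0 gives q = 7. min AVC = 173 - 42·7 + 3·7^2 = 26.
For P < €26 the firm produces nothing.

€26 per unit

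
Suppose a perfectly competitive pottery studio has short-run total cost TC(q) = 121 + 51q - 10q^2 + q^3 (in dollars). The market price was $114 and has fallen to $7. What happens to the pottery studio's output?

AVC = 51 - 10q + q^2, minimized at q = 5 where min AVC = $26. MC = 51 - 20q + 3q^2.
With P = $114 above the shutdown price, P = MC gives q = 9.
At P = $7 < min AVC = $26, price no longer covers variable cost at any output, so the firm shuts down: q = 0.

Output falls from 9 to 0 (the firm shuts down)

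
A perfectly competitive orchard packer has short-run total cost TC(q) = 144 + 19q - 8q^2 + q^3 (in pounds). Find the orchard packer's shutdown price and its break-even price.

Shutdown price = min AVC. AVC = 19 - 8q + q^2, with vertex at q = 4 and minimum £3.
ATC = 144/q + 19 - 8q + q^2. Setting dATC/dq = −144/q^2 − 8 + 2q = 0 gives q = 6 (since 2·6^3 − 8·6^2 = 144).
min ATC = 144/6 + 19 − 8·6 + 6^2 = £31. That is the break-even price.
Between these two prices the firm operates at a loss; above £31 it earns a profit.

Shutdown price = £3; break-even price = £31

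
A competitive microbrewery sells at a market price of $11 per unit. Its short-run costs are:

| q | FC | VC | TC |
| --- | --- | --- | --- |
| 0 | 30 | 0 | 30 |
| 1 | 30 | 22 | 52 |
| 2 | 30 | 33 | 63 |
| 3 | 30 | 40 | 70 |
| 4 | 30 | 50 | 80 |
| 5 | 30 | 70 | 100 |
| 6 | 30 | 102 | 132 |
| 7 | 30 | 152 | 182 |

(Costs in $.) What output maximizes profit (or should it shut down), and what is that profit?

Compute π = P·q − TC at each output: q=0: -30; q=1: -41; q=2: -41; q=3: -37; q=4: -36; q=5: -45; q=6: -66; q=7: -105.
Profit is highest at q = 0. Equivalently, the lowest AVC in the table is 50/4 ≈ $12.50 at q = 4, and P = $11 falls below it — price never covers variable cost, so the firm shuts down and loses only its fixed cost.

q = 0 (shut down); profit = -$30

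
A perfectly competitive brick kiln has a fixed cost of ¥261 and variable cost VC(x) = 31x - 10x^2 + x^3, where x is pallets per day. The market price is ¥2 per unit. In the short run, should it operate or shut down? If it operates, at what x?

From TC, MC = TC'(x) = 31 - 20x + 3x^2 and AVC = VC/x = 31 - 10x + x^2.
AVC is minimized where dAVC/dx = -10 + 2x = 0, at x = 5; min AVC = 31 - 10·5 + 5^2 = ¥6.
With P < min AVC (¥2 < ¥6), every unit sold adds to the loss.
Best response: produce nothing and absorb the ¥261 fixed cost.

Shut down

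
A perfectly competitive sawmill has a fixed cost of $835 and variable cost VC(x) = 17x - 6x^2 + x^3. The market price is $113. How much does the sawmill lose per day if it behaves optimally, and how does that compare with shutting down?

Profit = -$195 at x = 8

AVC = 17 - 6x + x^2 has its minimum $8 at x = 3; price $113 clears that bar, so the firm operates.
MC = 17 - 12x + 3x^2. Setting P = MC and taking the root on the rising branch gives x* = 8.
TR = 113·8 = 904. TC = 835 + 264 = 1099. Profit = 904 − 1099 = -$195.
Shutting down would mean losing the fixed cost of $835, so operating at a loss of $195 is better by $640.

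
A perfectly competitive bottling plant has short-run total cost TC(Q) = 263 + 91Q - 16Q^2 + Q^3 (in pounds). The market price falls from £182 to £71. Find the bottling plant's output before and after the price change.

Output falls from 13 to 10

MC = 91 - 32Q + 3Q^2; the shutdown threshold is min AVC = £27 (at Q = 8).
With P = £182 above the shutdown price, P = MC gives Q = 13.
At P = £71 ≥ min AVC, set P = MC: Q = 10. The firm stays open but cuts output.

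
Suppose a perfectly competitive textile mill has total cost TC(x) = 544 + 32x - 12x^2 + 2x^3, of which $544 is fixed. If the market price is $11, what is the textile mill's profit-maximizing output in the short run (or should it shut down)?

Variable cost is VC = 32x - 12x^2 + 2x^3, so AVC = VC/x = 32 - 12x + 2x^2 and MC = dTC/dx = 32 - 24x + 6x^2.
AVC hits its minimum where MC = AVC, at x = 3, giving min AVC = 32 - 12·3 + 2·3^2 = $14.
With P < min AVC ($11 < $14), every unit sold adds to the loss.
Shutting down limits the loss to fixed cost, $544.

Shut down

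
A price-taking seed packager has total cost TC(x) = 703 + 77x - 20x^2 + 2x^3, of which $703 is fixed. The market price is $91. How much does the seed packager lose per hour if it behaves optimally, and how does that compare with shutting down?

Profit = -$311 at x = 7

AVC = 77 - 20x + 2x^2; min AVC = $27 at x = 5. Since P = $91 ≥ min AVC, the firm produces.
MC = 77 - 40x + 6x^2. Setting P = MC and taking the root on the rising branch gives x* = 7.
TR = 91·7 = 637. TC = 703 + 245 = 948. Profit = 637 − 948 = -$311.
By producing, the firm covers all variable cost plus $392 of fixed cost; shutting down would lose the full $703.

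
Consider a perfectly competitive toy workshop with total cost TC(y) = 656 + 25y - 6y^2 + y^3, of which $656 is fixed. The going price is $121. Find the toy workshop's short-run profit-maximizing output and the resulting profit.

AVC = 25 - 6y + y^2; min AVC = $16 at y = 3. Since P = $121 ≥ min AVC, the firm produces.
With MC = 25 - 12y + 3y^2, P = MC on the upward-sloping part at y* = 8.
TR = 121·8 = 968. TC = 656 + 328 = 984. Profit = 968 − 984 = -$16.
By producing, the firm covers all variable cost plus $640 of fixed cost; shutting down would lose the full $656.

Profit = -$16 at y = 8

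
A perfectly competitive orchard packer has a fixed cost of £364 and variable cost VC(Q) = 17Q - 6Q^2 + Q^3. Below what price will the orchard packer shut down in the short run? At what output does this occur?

£8 per unit, at Q = 3

Short-run supply begins at min AVC. From VC = 17Q - 6Q^2 + Q^3, AVC = 17 - 6Q + Q^2.
At the minimum of AVC, MC = AVC. MC = 17 - 12Q + 3Q^2; setting MC = AVC gives 2Q^2 - 6Q = 0, so Q = 3. min AVC = 8.
So the shutdown price is £8.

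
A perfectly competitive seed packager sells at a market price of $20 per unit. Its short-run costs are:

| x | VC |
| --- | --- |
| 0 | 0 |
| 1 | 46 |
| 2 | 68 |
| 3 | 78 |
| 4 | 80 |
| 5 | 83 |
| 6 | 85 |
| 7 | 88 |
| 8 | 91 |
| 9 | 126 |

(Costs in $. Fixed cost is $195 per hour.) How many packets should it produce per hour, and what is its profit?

x = 8; profit = -$126

Tabulate TR − TC: x=0: -195; x=1: -221; x=2: -223; x=3: -213; x=4: -195; x=5: -178; x=6: -160; x=7: -143; x=8: -126; x=9: -141.
Profit is maximized at x = 8. AVC there is 91/8 = $11.38 ≤ P, so producing beats shutting down (which would give -$195).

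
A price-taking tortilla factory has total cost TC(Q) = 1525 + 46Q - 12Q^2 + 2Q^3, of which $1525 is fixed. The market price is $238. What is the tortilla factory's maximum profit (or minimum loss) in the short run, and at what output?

AVC = 46 - 12Q + 2Q^2; min AVC = $28 at Q = 3. Since P = $238 ≥ min AVC, the firm produces.
With MC = 46 - 24Q + 6Q^2, P = MC on the upward-sloping part at Q* = 8.
TR = 238·8 = 1904. TC = 1525 + 624 = 2149. Profit = 1904 − 2149 = -$245.
Shutting down would mean losing the fixed cost of $1525, so operating at a loss of $245 is better by $1280.

Profit = -$245 at Q = 8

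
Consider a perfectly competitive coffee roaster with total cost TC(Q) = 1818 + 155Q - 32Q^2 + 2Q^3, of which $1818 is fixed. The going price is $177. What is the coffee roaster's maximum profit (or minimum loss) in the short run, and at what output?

Profit = -$366 at Q = 11

AVC = 155 - 32Q + 2Q^2 has its minimum $27 at Q = 8; price $177 clears that bar, so the firm operates.
With MC = 155 - 64Q + 6Q^2, P = MC on the upward-sloping part at Q* = 11.
TR = 177·11 = 1947. TC = 1818 + 495 = 2313. Profit = 1947 − 2313 = -$366.
By producing, the firm covers all variable cost plus $1452 of fixed cost; shutting down would lose the full $1818.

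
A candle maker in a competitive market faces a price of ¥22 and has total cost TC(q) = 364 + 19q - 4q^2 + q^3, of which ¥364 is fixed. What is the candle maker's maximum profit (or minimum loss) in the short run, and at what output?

AVC = 19 - 4q + q^2; min AVC = ¥15 at q = 2. Since P = ¥22 ≥ min AVC, the firm produces.
MC = 19 - 8q + 3q^2. Setting P = MC and taking the root on the rising branch gives q* = 3.
TR = 22·3 = 66. TC = 364 + 48 = 412. Profit = 66 − 412 = -¥346.
By producing, the firm covers all variable cost plus ¥18 of fixed cost; shutting down would lose the full ¥364.

Profit = -¥346 at q = 3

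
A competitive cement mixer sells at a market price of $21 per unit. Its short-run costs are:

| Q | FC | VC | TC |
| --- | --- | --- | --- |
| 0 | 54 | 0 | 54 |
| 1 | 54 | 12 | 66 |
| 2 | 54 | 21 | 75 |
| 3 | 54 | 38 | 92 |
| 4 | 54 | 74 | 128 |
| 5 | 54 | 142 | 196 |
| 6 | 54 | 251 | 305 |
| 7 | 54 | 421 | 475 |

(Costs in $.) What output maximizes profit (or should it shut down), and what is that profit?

Q = 3; profit = -$29

Compute π = P·Q − TC at each output: Q=0: -54; Q=1: -45; Q=2: -33; Q=3: -29; Q=4: -44; Q=5: -91; Q=6: -179; Q=7: -328.
Profit is maximized at Q = 3. AVC there is 38/3 = $12.67 ≤ P, so producing beats shutting down (which would give -$54).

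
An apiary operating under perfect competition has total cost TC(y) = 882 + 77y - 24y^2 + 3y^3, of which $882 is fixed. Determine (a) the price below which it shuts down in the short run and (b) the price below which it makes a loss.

Shutdown price = $29; break-even price = $182

AVC = 77 - 24y + 3y^2; minimized at y = 4, giving min AVC = $29. That is the shutdown price.
ATC = 882/y + 77 - 24y + 3y^2. Setting dATC/dy = −882/y^2 − 24 + 6y = 0 gives y = 7 (since 6·7^3 − 24·7^2 = 882).
min ATC = 882/7 + 77 − 24·7 + 3·7^2 = $182. That is the break-even price.
Between these two prices the firm operates at a loss; above $182 it earns a profit.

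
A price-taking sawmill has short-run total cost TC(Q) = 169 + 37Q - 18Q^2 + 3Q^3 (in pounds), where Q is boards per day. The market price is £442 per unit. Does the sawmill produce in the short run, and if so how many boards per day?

Produce at Q = 9

Strip out fixed cost: VC = 37Q - 18Q^2 + 3Q^3. Then AVC = 37 - 18Q + 3Q^2 and MC = 37 - 36Q + 9Q^2.
The AVC parabola has its vertex at Q = 18/6 = 3, where AVC = 37 - 18·3 + 3·3^2 = £10.
P = £442 exceeds min AVC = £10, so the firm stays open.
Set P = MC: 442 = 37 - 36Q + 9Q^2 → -405 - 36Q + 9Q^2 = 0. The roots are Q = -5 and Q = 9; the profit-maximizing output is on the rising part of MC, so Q* = 9.
Check: AVC at Q = 9 is £118 ≤ P, so revenue covers variable cost.
Profit = P·Q − TC = 442·9 − 1231 = £2747.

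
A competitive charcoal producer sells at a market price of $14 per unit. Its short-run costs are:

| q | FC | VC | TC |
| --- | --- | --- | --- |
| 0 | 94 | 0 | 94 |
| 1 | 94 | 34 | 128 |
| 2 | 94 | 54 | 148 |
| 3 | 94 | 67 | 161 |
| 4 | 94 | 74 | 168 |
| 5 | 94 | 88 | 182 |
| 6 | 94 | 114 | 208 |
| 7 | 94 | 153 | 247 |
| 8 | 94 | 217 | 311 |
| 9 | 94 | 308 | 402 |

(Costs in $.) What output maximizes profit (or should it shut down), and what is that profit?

q = 0 (shut down); profit = -$94

Compute π = P·q − TC at each output: q=0: -94; q=1: -114; q=2: -120; q=3: -119; q=4: -112; q=5: -112; q=6: -124; q=7: -149; q=8: -199; q=9: -276.
Profit is highest at q = 0. Equivalently, the lowest AVC in the table is 88/5 ≈ $17.60 at q = 5, and P = $14 falls below it — price never covers variable cost, so the firm shuts down and loses only its fixed cost.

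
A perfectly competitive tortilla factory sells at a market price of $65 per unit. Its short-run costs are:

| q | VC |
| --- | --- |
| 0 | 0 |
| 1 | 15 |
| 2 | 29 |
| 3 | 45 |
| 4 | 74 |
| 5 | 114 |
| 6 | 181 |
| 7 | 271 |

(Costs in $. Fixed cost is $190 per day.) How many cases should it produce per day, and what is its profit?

q = 5; profit = $21

Profit at each row (π = 65q − TC): q=0: -190; q=1: -140; q=2: -89; q=3: -40; q=4: -4; q=5: 21; q=6: 19; q=7: -6.
Profit is maximized at q = 5. AVC there is 114/5 = $22.80 ≤ P, so producing beats shutting down (which would give -$190).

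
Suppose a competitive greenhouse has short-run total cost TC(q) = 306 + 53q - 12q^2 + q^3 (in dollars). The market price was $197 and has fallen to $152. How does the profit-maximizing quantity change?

AVC = 53 - 12q + q^2, minimized at q = 6 where min AVC = $17. MC = 53 - 24q + 3q^2.
At P = $197 ≥ min AVC, set P = MC on the rising branch: q = 12.
At P = $152 ≥ min AVC, set P = MC: q = 11. The firm stays open but cuts output.

Output falls from 12 to 11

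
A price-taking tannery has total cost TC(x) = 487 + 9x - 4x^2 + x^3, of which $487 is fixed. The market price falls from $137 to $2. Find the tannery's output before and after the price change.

MC = 9 - 8x + 3x^2; the shutdown threshold is min AVC = $5 (at x = 2).
With P = $137 above the shutdown price, P = MC gives x = 8.
At P = $2 < min AVC = $5, price no longer covers variable cost at any output, so the firm shuts down: x = 0.

Output falls from 8 to 0 (the firm shuts down)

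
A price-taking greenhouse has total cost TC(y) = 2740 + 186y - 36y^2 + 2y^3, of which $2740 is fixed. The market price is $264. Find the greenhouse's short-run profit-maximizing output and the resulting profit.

Profit = -$36 at y = 13

AVC = 186 - 36y + 2y^2 has its minimum $24 at y = 9; price $264 clears that bar, so the firm operates.
MC = 186 - 72y + 6y^2. Setting P = MC and taking the root on the rising branch gives y* = 13.
TR = 264·13 = 3432. TC = 2740 + 728 = 3468. Profit = 3432 − 3468 = -$36.
That loss of $36 beats the $2740 the firm would lose by shutting down; producing recovers $2704 of fixed cost.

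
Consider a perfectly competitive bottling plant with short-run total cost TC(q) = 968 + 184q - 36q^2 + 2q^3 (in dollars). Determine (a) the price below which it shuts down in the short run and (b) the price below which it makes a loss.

Shutdown price = $22; break-even price = $118

AVC = 184 - 36q + 2q^2; minimized at q = 9, giving min AVC = $22. That is the shutdown price.
ATC = 968/q + 184 - 36q + 2q^2. Setting dATC/dq = −968/q^2 − 36 + 4q = 0 gives q = 11 (since 4·11^3 − 36·11^2 = 968).
min ATC = 968/11 + 184 − 36·11 + 2·11^2 = $118. That is the break-even price.
For $22 ≤ P < $118 the firm produces at a loss; below $22 it shuts down.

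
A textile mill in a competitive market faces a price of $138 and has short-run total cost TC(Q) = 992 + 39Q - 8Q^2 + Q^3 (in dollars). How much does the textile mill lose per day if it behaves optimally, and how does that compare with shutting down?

AVC = 39 - 8Q + Q^2; min AVC = $23 at Q = 4. Since P = $138 ≥ min AVC, the firm produces.
With MC = 39 - 16Q + 3Q^2, P = MC on the upward-sloping part at Q* = 9.
TR = 138·9 = 1242. TC = 992 + 432 = 1424. Profit = 1242 − 1424 = -$182.
That loss of $182 beats the $992 the firm would lose by shutting down; producing recovers $810 of fixed cost.

Profit = -$182 at Q = 9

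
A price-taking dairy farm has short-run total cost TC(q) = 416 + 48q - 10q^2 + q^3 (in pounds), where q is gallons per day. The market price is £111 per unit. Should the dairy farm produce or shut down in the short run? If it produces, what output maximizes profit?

Produce at q = 9

Variable cost is VC = 48q - 10q^2 + q^3, so AVC = VC/q = 48 - 10q + q^2 and MC = dTC/dq = 48 - 20q + 3q^2.
AVC is minimized where dAVC/dq = -10 + 2q = 0, at q = 5; min AVC = 48 - 10·5 + 5^2 = £23.
P = £111 exceeds min AVC = £23, so the firm stays open.
P = MC gives -63 - 20q + 3q^2 = 0, with roots -7/3 and 9. Take the larger (rising MC): q* = 9.
Check: AVC at q = 9 is £39 ≤ P, so revenue covers variable cost.
Profit = P·q − TC = 111·9 − 767 = £232.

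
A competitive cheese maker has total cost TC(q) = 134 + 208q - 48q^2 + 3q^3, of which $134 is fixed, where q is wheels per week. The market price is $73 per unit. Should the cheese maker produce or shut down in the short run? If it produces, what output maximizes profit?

Produce at q = 9

From TC, MC = TC'(q) = 208 - 96q + 9q^2 and AVC = VC/q = 208 - 48q + 3q^2.
AVC hits its minimum where MC = AVC, at q = 8, giving min AVC = 208 - 48·8 + 3·8^2 = $16.
Since P = $73 ≥ min AVC = $16, price covers variable cost and the firm should produce.
P = MC gives 135 - 96q + 9q^2 = 0, with roots 5/3 and 9. Take the larger (rising MC): q* = 9.
Check: AVC at q = 9 is $19 ≤ P, so revenue covers variable cost.
Profit = P·q − TC = 73·9 − 305 = $352.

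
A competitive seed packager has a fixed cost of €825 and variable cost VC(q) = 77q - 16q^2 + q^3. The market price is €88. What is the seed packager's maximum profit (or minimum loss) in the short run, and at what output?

AVC = 77 - 16q + q^2 has its minimum €13 at q = 8; price €88 clears that bar, so the firm operates.
MC = 77 - 32q + 3q^2. Setting P = MC and taking the root on the rising branch gives q* = 11.
TR = 88·11 = 968. TC = 825 + 242 = 1067. Profit = 968 − 1067 = -€99.
That loss of €99 beats the €825 the firm would lose by shutting down; producing recovers €726 of fixed cost.

Profit = -€99 at q = 11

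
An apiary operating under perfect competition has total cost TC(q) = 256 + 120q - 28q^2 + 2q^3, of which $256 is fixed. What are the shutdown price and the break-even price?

Shutdown price = min AVC. AVC = 120 - 28q + 2q^2, with vertex at q = 7 and minimum $22.
ATC = 256/q + 120 - 28q + 2q^2. Setting dATC/dq = −256/q^2 − 28 + 4q = 0 gives q = 8 (since 4·8^3 − 28·8^2 = 256).
min ATC = 256/8 + 120 − 28·8 + 2·8^2 = $56. That is the break-even price.
For $22 ≤ P < $56 the firm produces at a loss; below $22 it shuts down.

Shutdown price = $22; break-even price = $56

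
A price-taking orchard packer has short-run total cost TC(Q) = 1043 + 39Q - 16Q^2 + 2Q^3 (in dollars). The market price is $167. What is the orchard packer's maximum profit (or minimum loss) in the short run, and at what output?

Profit = -$19 at Q = 8

AVC = 39 - 16Q + 2Q^2 has its minimum $7 at Q = 4; price $167 clears that bar, so the firm operates.
MC = 39 - 32Q + 6Q^2. Setting P = MC and taking the root on the rising branch gives Q* = 8.
TR = 167·8 = 1336. TC = 1043 + 312 = 1355. Profit = 1336 − 1355 = -$19.
That loss of $19 beats the $1043 the firm would lose by shutting down; producing recovers $1024 of fixed cost.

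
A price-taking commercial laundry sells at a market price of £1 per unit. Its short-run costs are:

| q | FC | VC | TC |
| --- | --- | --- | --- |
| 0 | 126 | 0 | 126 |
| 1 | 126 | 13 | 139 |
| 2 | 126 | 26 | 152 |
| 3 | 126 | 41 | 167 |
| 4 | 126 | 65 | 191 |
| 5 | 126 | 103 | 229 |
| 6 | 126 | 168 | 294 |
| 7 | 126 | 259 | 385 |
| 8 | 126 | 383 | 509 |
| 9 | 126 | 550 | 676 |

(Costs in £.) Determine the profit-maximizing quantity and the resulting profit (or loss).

q = 0 (shut down); profit = -£126

Profit at each row (π = 1q − TC): q=0: -126; q=1: -138; q=2: -150; q=3: -164; q=4: -187; q=5: -224; q=6: -288; q=7: -378; q=8: -501; q=9: -667.
Profit is highest at q = 0. Equivalently, the lowest AVC in the table is 13/1 ≈ £13 at q = 1, and P = £1 falls below it — price never covers variable cost, so the firm shuts down and loses only its fixed cost.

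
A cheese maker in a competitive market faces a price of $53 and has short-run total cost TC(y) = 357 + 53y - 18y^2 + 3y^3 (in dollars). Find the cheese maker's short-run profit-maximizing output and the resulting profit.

Profit = -$261 at y = 4

AVC = 53 - 18y + 3y^2 has its minimum $26 at y = 3; price $53 clears that bar, so the firm operates.
With MC = 53 - 36y + 9y^2, P = MC on the upward-sloping part at y* = 4.
TR = 53·4 = 212. TC = 357 + 116 = 473. Profit = 212 − 473 = -$261.
That loss of $261 beats the $357 the firm would lose by shutting down; producing recovers $96 of fixed cost.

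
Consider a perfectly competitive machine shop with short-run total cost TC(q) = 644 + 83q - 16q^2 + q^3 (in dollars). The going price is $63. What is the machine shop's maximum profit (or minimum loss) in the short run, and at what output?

Profit = -$244 at q = 10

AVC = 83 - 16q + q^2 has its minimum $19 at q = 8; price $63 clears that bar, so the firm operates.
With MC = 83 - 32q + 3q^2, P = MC on the upward-sloping part at q* = 10.
TR = 63·10 = 630. TC = 644 + 230 = 874. Profit = 630 − 874 = -$244.
Shutting down would mean losing the fixed cost of $644, so operating at a loss of $244 is better by $400.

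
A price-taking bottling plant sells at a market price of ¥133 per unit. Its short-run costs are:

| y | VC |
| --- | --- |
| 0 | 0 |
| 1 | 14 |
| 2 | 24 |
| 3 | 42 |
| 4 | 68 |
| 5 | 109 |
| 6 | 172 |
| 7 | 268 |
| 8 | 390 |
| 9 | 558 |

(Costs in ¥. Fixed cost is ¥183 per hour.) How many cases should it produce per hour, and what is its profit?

y = 8; profit = ¥491

Tabulate TR − TC: y=0: -183; y=1: -64; y=2: 59; y=3: 174; y=4: 281; y=5: 373; y=6: 443; y=7: 480; y=8: 491; y=9: 456.
Profit is maximized at y = 8. AVC there is 390/8 = ¥48.75 ≤ P, so producing beats shutting down (which would give -¥183).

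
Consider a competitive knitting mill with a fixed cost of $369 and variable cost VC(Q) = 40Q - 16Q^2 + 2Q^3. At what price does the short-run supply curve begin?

$8 per unit

The firm shuts down when price falls below the minimum of average variable cost. AVC = VC/Q = 40 - 16Q + 2Q^2.
dAVC/dQ = -16 + 4Q = 0 gives Q = 4. min AVC = 40 - 16·4 + 2·4^2 = 8.
For P < $8 the firm produces nothing.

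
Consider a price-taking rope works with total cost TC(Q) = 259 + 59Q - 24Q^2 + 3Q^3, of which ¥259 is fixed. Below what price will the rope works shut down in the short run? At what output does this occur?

The shutdown price is the minimum of AVC. VC = 59Q - 24Q^2 + 3Q^3, so AVC = 59 - 24Q + 3Q^2.
dAVC/dQ = -24 + 6Q = 0 gives Q = 4. min AVC = 59 - 24·4 + 3·4^2 = 11.
So the shutdown price is ¥11.

¥11 per unit, at Q = 4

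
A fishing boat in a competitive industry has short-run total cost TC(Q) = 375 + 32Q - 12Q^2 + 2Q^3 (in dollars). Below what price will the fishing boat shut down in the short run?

$14 per unit

The shutdown price is the minimum of AVC. VC = 32Q - 12Q^2 + 2Q^3, so AVC = 32 - 12Q + 2Q^2.
At the minimum of AVC, MC = AVC. MC = 32 - 24Q + 6Q^2; setting MC = AVC gives 4Q^2 - 12Q = 0, so Q = 3. min AVC = 14.
The firm shuts down for any P below $14.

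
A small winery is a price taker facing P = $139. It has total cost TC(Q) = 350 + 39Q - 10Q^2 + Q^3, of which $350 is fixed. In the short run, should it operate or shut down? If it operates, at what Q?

Variable cost is VC = 39Q - 10Q^2 + Q^3, so AVC = VC/Q = 39 - 10Q + Q^2 and MC = dTC/dQ = 39 - 20Q + 3Q^2.
AVC hits its minimum where MC = AVC, at Q = 5, giving min AVC = 39 - 10·5 + 5^2 = $14.
Since P = $139 ≥ min AVC = $14, price covers variable cost and the firm should produce.
P = MC gives -100 - 20Q + 3Q^2 = 0, with roots -10/3 and 10. Take the larger (rising MC): Q* = 10.
Check: AVC at Q = 10 is $39 ≤ P, so revenue covers variable cost.
Profit = P·Q − TC = 139·10 − 740 = $650.

Produce at Q = 10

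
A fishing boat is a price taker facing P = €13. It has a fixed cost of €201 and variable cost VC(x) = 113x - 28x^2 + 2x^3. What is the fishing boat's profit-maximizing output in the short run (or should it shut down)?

Variable cost is VC = 113x - 28x^2 + 2x^3, so AVC = VC/x = 113 - 28x + 2x^2 and MC = dTC/dx = 113 - 56x + 6x^2.
AVC hits its minimum where MC = AVC, at x = 7, giving min AVC = 113 - 28·7 + 2·7^2 = €15.
With P < min AVC (€13 < €15), every unit sold adds to the loss.
Best response: produce nothing and absorb the €201 fixed cost.

Shut down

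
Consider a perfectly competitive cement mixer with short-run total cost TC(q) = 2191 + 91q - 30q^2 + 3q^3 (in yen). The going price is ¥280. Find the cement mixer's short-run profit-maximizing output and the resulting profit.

AVC = 91 - 30q + 3q^2; min AVC = ¥16 at q = 5. Since P = ¥280 ≥ min AVC, the firm produces.
MC = 91 - 60q + 9q^2. Setting P = MC and taking the root on the rising branch gives q* = 9.
TR = 280·9 = 2520. TC = 2191 + 576 = 2767. Profit = 2520 − 2767 = -¥247.
Shutting down would mean losing the fixed cost of ¥2191, so operating at a loss of ¥247 is better by ¥1944.

Profit = -¥247 at q = 9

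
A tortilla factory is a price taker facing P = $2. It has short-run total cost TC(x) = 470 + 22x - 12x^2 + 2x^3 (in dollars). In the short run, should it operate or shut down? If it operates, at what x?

From TC, MC = TC'(x) = 22 - 24x + 6x^2 and AVC = VC/x = 22 - 12x + 2x^2.
The AVC parabola has its vertex at x = 12/4 = 3, where AVC = 22 - 12·3 + 2·3^2 = $4.
P = $2 lies below min AVC = $4; no output level covers variable cost.
The firm minimizes its loss by shutting down and losing only its fixed cost of $470.

Shut down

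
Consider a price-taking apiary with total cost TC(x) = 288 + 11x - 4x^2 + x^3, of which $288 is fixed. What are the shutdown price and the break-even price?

Shutdown price = min AVC. AVC = 11 - 4x + x^2, with vertex at x = 2 and minimum $7.
ATC = 288/x + 11 - 4x + x^2. Setting dATC/dx = −288/x^2 − 4 + 2x = 0 gives x = 6 (since 2·6^3 − 4·6^2 = 288).
min ATC = 288/6 + 11 − 4·6 + 6^2 = $71. That is the break-even price.
Between these two prices the firm operates at a loss; above $71 it earns a profit.

Shutdown price = $7; break-even price = $71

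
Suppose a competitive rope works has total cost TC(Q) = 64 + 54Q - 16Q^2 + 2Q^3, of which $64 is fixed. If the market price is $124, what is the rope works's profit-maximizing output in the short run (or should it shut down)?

Strip out fixed cost: VC = 54Q - 16Q^2 + 2Q^3. Then AVC = 54 - 16Q + 2Q^2 and MC = 54 - 32Q + 6Q^2.
The AVC parabola has its vertex at Q = 16/4 = 4, where AVC = 54 - 16·4 + 2·4^2 = $22.
Because $124 ≥ $22, revenue can cover variable cost; the firm operates.
Set P = MC: 124 = 54 - 32Q + 6Q^2 → -70 - 32Q + 6Q^2 = 0. The roots are Q = -5/3 and Q = 7; the profit-maximizing output is on the rising part of MC, so Q* = 7.
Check: AVC at Q = 7 is $40 ≤ P, so revenue covers variable cost.
Profit = P·Q − TC = 124·7 − 344 = $524.

Produce at Q = 7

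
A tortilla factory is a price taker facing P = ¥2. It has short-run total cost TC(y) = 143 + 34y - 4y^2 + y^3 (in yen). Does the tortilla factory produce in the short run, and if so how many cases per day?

Shut down

Strip out fixed cost: VC = 34y - 4y^2 + y^3. Then AVC = 34 - 4y + y^2 and MC = 34 - 8y + 3y^2.
AVC hits its minimum where MC = AVC, at y = 2, giving min AVC = 34 - 4·2 + 2^2 = ¥30.
With P < min AVC (¥2 < ¥30), every unit sold adds to the loss.
The firm minimizes its loss by shutting down and losing only its fixed cost of ¥143.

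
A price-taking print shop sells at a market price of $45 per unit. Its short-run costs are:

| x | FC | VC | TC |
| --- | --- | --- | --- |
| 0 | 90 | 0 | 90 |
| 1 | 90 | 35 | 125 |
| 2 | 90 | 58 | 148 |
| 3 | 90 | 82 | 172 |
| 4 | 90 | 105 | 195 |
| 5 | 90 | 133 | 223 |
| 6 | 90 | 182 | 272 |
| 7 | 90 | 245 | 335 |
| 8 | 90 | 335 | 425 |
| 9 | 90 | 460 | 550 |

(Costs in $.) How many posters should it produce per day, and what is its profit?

Tabulate TR − TC: x=0: -90; x=1: -80; x=2: -58; x=3: -37; x=4: -15; x=5: 2; x=6: -2; x=7: -20; x=8: -65; x=9: -145.
Profit is maximized at x = 5. AVC there is 133/5 = $26.60 ≤ P, so producing beats shutting down (which would give -$90).

x = 5; profit = $2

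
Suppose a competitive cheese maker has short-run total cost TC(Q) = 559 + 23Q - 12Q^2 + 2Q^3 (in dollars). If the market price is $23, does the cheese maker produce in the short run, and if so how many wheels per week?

Strip out fixed cost: VC = 23Q - 12Q^2 + 2Q^3. Then AVC = 23 - 12Q + 2Q^2 and MC = 23 - 24Q + 6Q^2.
AVC is minimized where dAVC/dQ = -12 + 4Q = 0, at Q = 3; min AVC = 23 - 12·3 + 2·3^2 = $5.
P = $23 exceeds min AVC = $5, so the firm stays open.
P = MC gives -24Q + 6Q^2 = 0, with roots 0 and 4. Take the larger (rising MC): Q* = 4.
Check: AVC at Q = 4 is $7 ≤ P, so revenue covers variable cost.
Profit = P·Q − TC = 23·4 − 587 = -$495, a loss, but smaller than the $559 fixed cost the firm would lose by shutting down.

Produce at Q = 4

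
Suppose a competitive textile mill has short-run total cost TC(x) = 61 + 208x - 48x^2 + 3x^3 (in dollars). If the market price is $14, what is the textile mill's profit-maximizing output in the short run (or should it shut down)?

From TC, MC = TC'(x) = 208 - 96x + 9x^2 and AVC = VC/x = 208 - 48x + 3x^2.
AVC is minimized where dAVC/dx = -48 + 6x = 0, at x = 8; min AVC = 208 - 48·8 + 3·8^2 = $16.
P = $14 lies below min AVC = $16; no output level covers variable cost.
Shutting down limits the loss to fixed cost, $61.

Shut down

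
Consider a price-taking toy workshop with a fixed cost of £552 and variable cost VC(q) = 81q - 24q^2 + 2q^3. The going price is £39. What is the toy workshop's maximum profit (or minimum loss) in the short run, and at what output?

AVC = 81 - 24q + 2q^2 has its minimum £9 at q = 6; price £39 clears that bar, so the firm operates.
With MC = 81 - 48q + 6q^2, P = MC on the upward-sloping part at q* = 7.
TR = 39·7 = 273. TC = 552 + 77 = 629. Profit = 273 − 629 = -£356.
Shutting down would mean losing the fixed cost of £552, so operating at a loss of £356 is better by £196.

Profit = -£356 at q = 7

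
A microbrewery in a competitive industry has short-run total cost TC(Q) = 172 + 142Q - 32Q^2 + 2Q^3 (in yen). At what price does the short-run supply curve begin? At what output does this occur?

¥14 per unit, at Q = 8

The shutdown price is the minimum of AVC. VC = 142Q - 32Q^2 + 2Q^3, so AVC = 142 - 32Q + 2Q^2.
dAVC/dQ = -32 + 4Q = 0 gives Q = 8. min AVC = 142 - 32·8 + 2·8^2 = 14.
The firm shuts down for any P below ¥14.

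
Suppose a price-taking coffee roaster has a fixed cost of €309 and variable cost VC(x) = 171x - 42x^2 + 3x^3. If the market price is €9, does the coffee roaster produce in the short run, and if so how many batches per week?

Shut down

Strip out fixed cost: VC = 171x - 42x^2 + 3x^3. Then AVC = 171 - 42x + 3x^2 and MC = 171 - 84x + 9x^2.
AVC hits its minimum where MC = AVC, at x = 7, giving min AVC = 171 - 42·7 + 3·7^2 = €24.
Since P = €9 < min AVC = €24, price fails to cover variable cost at any output.
Best response: produce nothing and absorb the €309 fixed cost.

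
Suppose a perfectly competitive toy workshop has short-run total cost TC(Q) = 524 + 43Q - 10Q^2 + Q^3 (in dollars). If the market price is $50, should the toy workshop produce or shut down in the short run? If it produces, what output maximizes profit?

Variable cost is VC = 43Q - 10Q^2 + Q^3, so AVC = VC/Q = 43 - 10Q + Q^2 and MC = dTC/dQ = 43 - 20Q + 3Q^2.
The AVC parabola has its vertex at Q = 10/2 = 5, where AVC = 43 - 10·5 + 5^2 = $18.
Since P = $50 ≥ min AVC = $18, price covers variable cost and the firm should produce.
Set P = MC: 50 = 43 - 20Q + 3Q^2 → -7 - 20Q + 3Q^2 = 0. The roots are Q = -1/3 and Q = 7; the profit-maximizing output is on the rising part of MC, so Q* = 7.
Check: AVC at Q = 7 is $22 ≤ P, so revenue covers variable cost.
Profit = P·Q − TC = 50·7 − 678 = -$328, a loss, but smaller than the $524 fixed cost the firm would lose by shutting down.

Produce at Q = 7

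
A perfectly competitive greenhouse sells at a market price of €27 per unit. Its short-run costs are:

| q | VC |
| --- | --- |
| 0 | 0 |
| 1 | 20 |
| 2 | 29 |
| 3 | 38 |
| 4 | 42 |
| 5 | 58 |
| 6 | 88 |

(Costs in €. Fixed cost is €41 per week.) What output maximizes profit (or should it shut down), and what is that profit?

q = 5; profit = €36

Profit at each row (π = 27q − TC): q=0: -41; q=1: -34; q=2: -16; q=3: 2; q=4: 25; q=5: 36; q=6: 33.
Profit is maximized at q = 5. AVC there is 58/5 = €11.60 ≤ P, so producing beats shutting down (which would give -€41).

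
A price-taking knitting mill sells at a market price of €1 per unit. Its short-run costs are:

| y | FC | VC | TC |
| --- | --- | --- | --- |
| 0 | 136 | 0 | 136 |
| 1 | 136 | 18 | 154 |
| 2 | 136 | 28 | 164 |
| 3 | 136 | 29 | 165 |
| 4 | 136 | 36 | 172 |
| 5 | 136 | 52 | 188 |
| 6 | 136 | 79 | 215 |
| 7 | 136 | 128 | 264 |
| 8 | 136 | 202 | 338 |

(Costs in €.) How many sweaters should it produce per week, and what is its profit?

y = 0 (shut down); profit = -€136

Profit at each row (π = 1y − TC): y=0: -136; y=1: -153; y=2: -162; y=3: -162; y=4: -168; y=5: -183; y=6: -209; y=7: -257; y=8: -330.
Profit is highest at y = 0. Equivalently, the lowest AVC in the table is 36/4 ≈ €9 at y = 4, and P = €1 falls below it — price never covers variable cost, so the firm shuts down and loses only its fixed cost.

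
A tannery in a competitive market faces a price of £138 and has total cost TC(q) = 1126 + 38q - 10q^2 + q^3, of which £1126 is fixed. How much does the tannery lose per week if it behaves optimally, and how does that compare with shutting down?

AVC = 38 - 10q + q^2; min AVC = £13 at q = 5. Since P = £138 ≥ min AVC, the firm produces.
With MC = 38 - 20q + 3q^2, P = MC on the upward-sloping part at q* = 10.
TR = 138·10 = 1380. TC = 1126 + 380 = 1506. Profit = 1380 − 1506 = -£126.
By producing, the firm covers all variable cost plus £1000 of fixed cost; shutting down would lose the full £1126.

Profit = -£126 at q = 10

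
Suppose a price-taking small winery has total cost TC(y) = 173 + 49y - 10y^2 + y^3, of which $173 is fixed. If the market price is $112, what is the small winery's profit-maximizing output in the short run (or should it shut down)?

Produce at y = 9

Variable cost is VC = 49y - 10y^2 + y^3, so AVC = VC/y = 49 - 10y + y^2 and MC = dTC/dy = 49 - 20y + 3y^2.
The AVC parabola has its vertex at y = 10/2 = 5, where AVC = 49 - 10·5 + 5^2 = $24.
Since P = $112 ≥ min AVC = $24, price covers variable cost and the firm should produce.
Solving P = MC: -63 - 20y + 3y^2 = 0 ⇒ y = -7/3 or 9. On the upward-sloping branch, y* = 9.
Check: AVC at y = 9 is $40 ≤ P, so revenue covers variable cost.
Profit = P·y − TC = 112·9 − 533 = $475.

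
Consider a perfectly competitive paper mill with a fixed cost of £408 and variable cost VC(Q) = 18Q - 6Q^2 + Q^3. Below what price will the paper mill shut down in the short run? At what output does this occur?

The shutdown price is the minimum of AVC. VC = 18Q - 6Q^2 + Q^3, so AVC = 18 - 6Q + Q^2.
dAVC/dQ = -6 + 2Q = 0 gives Q = 3. min AVC = 18 - 6·3 + 3^2 = 9.
The firm shuts down for any P below £9.

£9 per unit, at Q = 3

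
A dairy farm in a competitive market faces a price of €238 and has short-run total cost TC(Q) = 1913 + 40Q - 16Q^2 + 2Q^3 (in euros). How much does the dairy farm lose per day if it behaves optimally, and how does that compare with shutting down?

Profit = -€293 at Q = 9

AVC = 40 - 16Q + 2Q^2; min AVC = €8 at Q = 4. Since P = €238 ≥ min AVC, the firm produces.
With MC = 40 - 32Q + 6Q^2, P = MC on the upward-sloping part at Q* = 9.
TR = 238·9 = 2142. TC = 1913 + 522 = 2435. Profit = 2142 − 2435 = -€293.
That loss of €293 beats the €1913 the firm would lose by shutting down; producing recovers €1620 of fixed cost.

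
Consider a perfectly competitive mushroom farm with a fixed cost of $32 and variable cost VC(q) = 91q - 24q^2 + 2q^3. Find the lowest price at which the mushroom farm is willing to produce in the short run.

The firm shuts down when price falls below the minimum of average variable cost. AVC = VC/q = 91 - 24q + 2q^2.
dAVC/dq = -24 + 4q = 0 gives q = 6. min AVC = 91 - 24·6 + 2·6^2 = 19.
For P < $19 the firm produces nothing.

$19 per unit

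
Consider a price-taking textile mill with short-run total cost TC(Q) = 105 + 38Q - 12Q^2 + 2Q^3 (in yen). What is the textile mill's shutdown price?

¥20 per unit

Short-run supply begins at min AVC. From VC = 38Q - 12Q^2 + 2Q^3, AVC = 38 - 12Q + 2Q^2.
dAVC/dQ = -12 + 4Q = 0 gives Q = 3. min AVC = 38 - 12·3 + 2·3^2 = 20.
For P < ¥20 the firm produces nothing.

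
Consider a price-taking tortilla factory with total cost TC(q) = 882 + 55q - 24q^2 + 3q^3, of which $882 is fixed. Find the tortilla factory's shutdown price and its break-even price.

AVC = 55 - 24q + 3q^2; minimized at q = 4, giving min AVC = $7. That is the shutdown price.
ATC = 882/q + 55 - 24q + 3q^2. Setting dATC/dq = −882/q^2 − 24 + 6q = 0 gives q = 7 (since 6·7^3 − 24·7^2 = 882).
min ATC = 882/7 + 55 − 24·7 + 3·7^2 = $160. That is the break-even price.
For $7 ≤ P < $160 the firm produces at a loss; below $7 it shuts down.

Shutdown price = $7; break-even price = $160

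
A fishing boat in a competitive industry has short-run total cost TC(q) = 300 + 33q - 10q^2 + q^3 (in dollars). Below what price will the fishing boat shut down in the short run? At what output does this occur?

$8 per unit, at q = 5

The shutdown price is the minimum of AVC. VC = 33q - 10q^2 + q^3, so AVC = 33 - 10q + q^2.
dAVC/dq = -10 + 2q = 0 gives q = 5. min AVC = 33 - 10·5 + 5^2 = 8.
The firm shuts down for any P below $8.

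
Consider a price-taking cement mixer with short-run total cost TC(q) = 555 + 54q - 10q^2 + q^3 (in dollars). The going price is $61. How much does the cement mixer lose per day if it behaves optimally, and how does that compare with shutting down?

Profit = -$359 at q = 7

AVC = 54 - 10q + q^2 has its minimum $29 at q = 5; price $61 clears that bar, so the firm operates.
With MC = 54 - 20q + 3q^2, P = MC on the upward-sloping part at q* = 7.
TR = 61·7 = 427. TC = 555 + 231 = 786. Profit = 427 − 786 = -$359.
By producing, the firm covers all variable cost plus $196 of fixed cost; shutting down would lose the full $555.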